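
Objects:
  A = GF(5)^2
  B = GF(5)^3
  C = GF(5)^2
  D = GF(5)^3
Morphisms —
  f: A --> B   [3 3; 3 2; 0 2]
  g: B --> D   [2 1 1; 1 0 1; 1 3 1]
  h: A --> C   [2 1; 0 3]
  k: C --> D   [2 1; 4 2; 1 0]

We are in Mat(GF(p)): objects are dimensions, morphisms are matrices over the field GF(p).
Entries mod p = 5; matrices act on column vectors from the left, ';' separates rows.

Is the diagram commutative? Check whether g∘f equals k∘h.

1) trace f;g:
  e0=(1,0) f-->(3,3,0) g-->(4,3,2)
  e1=(0,1) f-->(3,2,2) g-->(0,0,1)
  ⟦path⟧₁ = [4 0; 3 0; 2 1]
2) trace h;k:
  e0=(1,0) h-->(2,0) k-->(4,3,2)
  e1=(0,1) h-->(1,3) k-->(0,0,1)
  ⟦path⟧₂ = [4 0; 3 0; 2 1]
Equal? YES — commutes

Answer: COMMUTES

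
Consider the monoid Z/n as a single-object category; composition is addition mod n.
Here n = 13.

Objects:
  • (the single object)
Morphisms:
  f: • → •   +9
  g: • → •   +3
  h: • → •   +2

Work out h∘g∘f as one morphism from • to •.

Answer: +1

Work:
  0 +9≡9 +3≡12 +2≡1  (mod 13)
result: +1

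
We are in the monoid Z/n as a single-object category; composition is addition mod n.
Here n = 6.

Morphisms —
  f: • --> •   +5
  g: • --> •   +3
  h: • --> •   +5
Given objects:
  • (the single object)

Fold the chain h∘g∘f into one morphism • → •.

  0 +5≡5 +3≡2 +5≡1  (mod 6)
result: +1

Answer: +1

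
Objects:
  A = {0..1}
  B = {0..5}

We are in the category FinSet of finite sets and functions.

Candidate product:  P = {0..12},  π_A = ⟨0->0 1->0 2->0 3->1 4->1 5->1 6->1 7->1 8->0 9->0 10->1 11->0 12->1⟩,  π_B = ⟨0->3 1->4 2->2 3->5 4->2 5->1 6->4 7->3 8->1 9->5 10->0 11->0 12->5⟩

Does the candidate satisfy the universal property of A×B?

|A|·|B| = 2·6 = 12;  |P| = 13
  → cardinalities differ; no bijection possible.

Answer: NOT A VALID PRODUCT — |P|=13 ≠ |A|·|B|=12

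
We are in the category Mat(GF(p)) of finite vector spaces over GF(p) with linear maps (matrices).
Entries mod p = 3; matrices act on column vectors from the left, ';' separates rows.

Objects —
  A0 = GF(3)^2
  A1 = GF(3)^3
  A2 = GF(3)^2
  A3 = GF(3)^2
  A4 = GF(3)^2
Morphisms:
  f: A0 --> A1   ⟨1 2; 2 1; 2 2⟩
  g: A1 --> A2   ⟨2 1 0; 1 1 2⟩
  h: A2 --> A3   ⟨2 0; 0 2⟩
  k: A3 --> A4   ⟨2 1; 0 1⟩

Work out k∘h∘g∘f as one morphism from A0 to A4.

  e0=[1,0] f-->[1,2,2] g-->[1,1] h-->[2,2] k-->[0,2]
  e1=[0,1] f-->[2,1,2] g-->[2,1] h-->[1,2] k-->[1,2]
composite: ⟨0 1; 2 2⟩

Answer: ⟨0 1; 2 2⟩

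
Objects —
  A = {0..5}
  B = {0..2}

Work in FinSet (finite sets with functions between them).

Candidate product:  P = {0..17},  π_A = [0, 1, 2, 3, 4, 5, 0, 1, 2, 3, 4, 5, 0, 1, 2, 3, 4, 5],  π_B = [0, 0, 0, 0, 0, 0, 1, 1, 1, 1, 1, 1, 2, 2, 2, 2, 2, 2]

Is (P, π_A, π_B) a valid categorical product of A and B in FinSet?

|A|·|B| = 6·3 = 18;  |P| = 18
Check the pairing map k ↦ (π_A(k), π_B(k)):
  0 -> (0,0)
  1 -> (1,0)
  2 -> (2,0)
  3 -> (3,0)
  4 -> (4,0)
  5 -> (5,0)
  6 -> (0,1)
  7 -> (1,1)
  8 -> (2,1)
  9 -> (3,1)
  10 -> (4,1)
  11 -> (5,1)
  12 -> (0,2)
  13 -> (1,2)
  14 -> (2,2)
  15 -> (3,2)
  16 -> (4,2)
  17 -> (5,2)
distinct pairs in image: 18 / 18 needed
  → bijection onto A×B; projections well-typed.

Answer: VALID PRODUCT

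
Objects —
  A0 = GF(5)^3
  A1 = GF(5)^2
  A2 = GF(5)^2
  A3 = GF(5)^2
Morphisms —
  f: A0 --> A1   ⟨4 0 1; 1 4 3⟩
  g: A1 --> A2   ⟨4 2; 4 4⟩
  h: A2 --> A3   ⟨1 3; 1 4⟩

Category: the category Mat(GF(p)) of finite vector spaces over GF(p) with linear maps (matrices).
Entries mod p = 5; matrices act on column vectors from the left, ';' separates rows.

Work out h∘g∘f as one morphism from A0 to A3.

Answer: ⟨3 1 3; 3 2 4⟩

Trace:
  e0=[1,0,0] f-->[4,1] g-->[3,0] h-->[3,3]
  e1=[0,1,0] f-->[0,4] g-->[3,1] h-->[1,2]
  e2=[0,0,1] f-->[1,3] g-->[0,1] h-->[3,4]
⟦path⟧: ⟨3 1 3; 3 2 4⟩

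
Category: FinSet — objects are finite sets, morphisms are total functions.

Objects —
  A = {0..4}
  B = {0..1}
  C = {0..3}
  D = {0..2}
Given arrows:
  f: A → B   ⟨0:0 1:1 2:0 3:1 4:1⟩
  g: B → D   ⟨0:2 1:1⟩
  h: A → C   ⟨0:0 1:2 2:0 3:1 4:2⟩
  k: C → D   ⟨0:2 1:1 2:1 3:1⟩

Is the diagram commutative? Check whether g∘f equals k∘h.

Answer: COMMUTES

Trace:
Along f;g (path 1):
  0 f→0 g→2
  1 f→1 g→1
  2 f→0 g→2
  3 f→1 g→1
  4 f→1 g→1
  composite₁ = ⟨0:2 1:1 2:2 3:1 4:1⟩
Along h;k (path 2):
  0 h→0 k→2
  1 h→2 k→1
  2 h→0 k→2
  3 h→1 k→1
  4 h→2 k→1
  composite₂ = ⟨0:2 1:1 2:2 3:1 4:1⟩
Equal? equal; square commutes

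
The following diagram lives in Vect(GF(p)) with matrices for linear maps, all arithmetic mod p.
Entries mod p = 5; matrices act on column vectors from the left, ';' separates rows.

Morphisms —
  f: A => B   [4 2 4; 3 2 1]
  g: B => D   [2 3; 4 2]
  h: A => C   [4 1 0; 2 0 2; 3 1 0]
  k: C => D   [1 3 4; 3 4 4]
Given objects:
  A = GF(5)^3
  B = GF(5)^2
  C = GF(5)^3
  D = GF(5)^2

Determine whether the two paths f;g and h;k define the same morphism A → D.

Along f;g (path 1):
  e0=[1,0,0] f=>[4,3] g=>[2,2]
  e1=[0,1,0] f=>[2,2] g=>[0,2]
  e2=[0,0,1] f=>[4,1] g=>[1,3]
  ⟦path⟧₁ = [2 0 1; 2 2 3]
Along h;k (path 2):
  e0=[1,0,0] h=>[4,2,3] k=>[2,2]
  e1=[0,1,0] h=>[1,0,1] k=>[0,2]
  e2=[0,0,1] h=>[0,2,0] k=>[1,3]
  ⟦path⟧₂ = [2 0 1; 2 2 3]
Equal? equal; square commutes

Answer: COMMUTES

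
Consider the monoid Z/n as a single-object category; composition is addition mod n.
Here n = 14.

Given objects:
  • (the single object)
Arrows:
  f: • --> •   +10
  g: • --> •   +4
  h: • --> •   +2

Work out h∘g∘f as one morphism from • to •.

  0 +10≡10 +4≡0 +2≡2  (mod 14)
result: +2

Answer: +2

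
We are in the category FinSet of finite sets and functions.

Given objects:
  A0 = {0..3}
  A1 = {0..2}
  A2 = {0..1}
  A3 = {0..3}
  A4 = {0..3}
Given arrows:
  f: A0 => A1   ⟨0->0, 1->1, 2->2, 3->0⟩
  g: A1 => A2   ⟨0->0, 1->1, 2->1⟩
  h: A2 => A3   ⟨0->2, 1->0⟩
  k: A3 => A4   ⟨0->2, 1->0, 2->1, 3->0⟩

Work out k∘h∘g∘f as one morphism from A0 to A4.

  0 f=>0 g=>0 h=>2 k=>1
  1 f=>1 g=>1 h=>0 k=>2
  2 f=>2 g=>1 h=>0 k=>2
  3 f=>0 g=>0 h=>2 k=>1
result: ⟨0->1, 1->2, 2->2, 3->1⟩

Answer: ⟨0->1, 1->2, 2->2, 3->1⟩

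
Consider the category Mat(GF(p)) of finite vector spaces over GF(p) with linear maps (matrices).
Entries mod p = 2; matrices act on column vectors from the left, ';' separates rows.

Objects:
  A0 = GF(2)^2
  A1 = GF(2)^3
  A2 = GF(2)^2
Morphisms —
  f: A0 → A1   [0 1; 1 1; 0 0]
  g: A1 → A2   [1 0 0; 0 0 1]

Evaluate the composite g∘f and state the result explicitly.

  e0=(1,0) f→(0,1,0) g→(0,0)
  e1=(0,1) f→(1,1,0) g→(1,0)
⟦path⟧: [0 1; 0 0]

Answer: [0 1; 0 0]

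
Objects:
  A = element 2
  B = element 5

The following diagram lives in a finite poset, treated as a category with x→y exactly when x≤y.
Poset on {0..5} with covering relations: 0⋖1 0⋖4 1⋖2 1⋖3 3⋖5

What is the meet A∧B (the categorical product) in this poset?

Answer: A∧B = 1

Work:
Common predecessors of 2,5: {0,1}
  0 ⊑ 1
  1 ⊑ 1
glb = 1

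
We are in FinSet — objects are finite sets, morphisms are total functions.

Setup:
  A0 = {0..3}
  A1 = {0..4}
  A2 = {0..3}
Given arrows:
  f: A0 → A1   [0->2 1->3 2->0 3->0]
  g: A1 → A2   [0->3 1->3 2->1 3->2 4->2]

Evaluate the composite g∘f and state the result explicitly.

Answer: [0->1 1->2 2->3 3->3]

Trace:
  0 f→2 g→1
  1 f→3 g→2
  2 f→0 g→3
  3 f→0 g→3
⟦path⟧: [0->1 1->2 2->3 3->3]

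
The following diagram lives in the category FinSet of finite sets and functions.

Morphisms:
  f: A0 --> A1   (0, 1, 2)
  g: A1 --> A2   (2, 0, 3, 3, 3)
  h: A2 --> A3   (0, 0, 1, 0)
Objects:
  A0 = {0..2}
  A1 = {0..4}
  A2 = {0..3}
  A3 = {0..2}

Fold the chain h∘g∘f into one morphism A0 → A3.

  0 f-->0 g-->2 h-->1
  1 f-->1 g-->0 h-->0
  2 f-->2 g-->3 h-->0
result: (1, 0, 0)

Answer: (1, 0, 0)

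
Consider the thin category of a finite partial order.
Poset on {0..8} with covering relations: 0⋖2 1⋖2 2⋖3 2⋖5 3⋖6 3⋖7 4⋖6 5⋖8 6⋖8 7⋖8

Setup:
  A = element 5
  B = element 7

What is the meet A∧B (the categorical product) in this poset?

Common predecessors of 5,7: {0,1,2}
  0 ≤ 2
  1 ≤ 2
  2 ≤ 2
glb = 2

Answer: A∧B = 2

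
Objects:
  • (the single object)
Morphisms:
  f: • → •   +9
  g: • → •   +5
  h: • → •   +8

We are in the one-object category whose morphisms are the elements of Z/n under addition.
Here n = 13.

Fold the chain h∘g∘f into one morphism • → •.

Answer: +9

Derivation:
  0 +9≡9 +5≡1 +8≡9  (mod 13)
result: +9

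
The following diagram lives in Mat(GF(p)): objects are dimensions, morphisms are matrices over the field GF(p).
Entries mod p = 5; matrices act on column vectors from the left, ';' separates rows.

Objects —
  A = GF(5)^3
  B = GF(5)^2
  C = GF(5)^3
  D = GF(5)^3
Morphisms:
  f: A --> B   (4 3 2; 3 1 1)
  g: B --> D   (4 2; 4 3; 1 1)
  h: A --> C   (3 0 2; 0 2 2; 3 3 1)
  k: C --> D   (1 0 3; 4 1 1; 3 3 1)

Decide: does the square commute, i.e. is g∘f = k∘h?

Answer: COMMUTES

Trace:
Along f;g (path 1):
  e0=(1,0,0) f-->(4,3) g-->(2,0,2)
  e1=(0,1,0) f-->(3,1) g-->(4,0,4)
  e2=(0,0,1) f-->(2,1) g-->(0,1,3)
  ⟦path⟧₁ = (2 4 0; 0 0 1; 2 4 3)
Along h;k (path 2):
  e0=(1,0,0) h-->(3,0,3) k-->(2,0,2)
  e1=(0,1,0) h-->(0,2,3) k-->(4,0,4)
  e2=(0,0,1) h-->(2,2,1) k-->(0,1,3)
  ⟦path⟧₂ = (2 4 0; 0 0 1; 2 4 3)
Equal? same morphism ✓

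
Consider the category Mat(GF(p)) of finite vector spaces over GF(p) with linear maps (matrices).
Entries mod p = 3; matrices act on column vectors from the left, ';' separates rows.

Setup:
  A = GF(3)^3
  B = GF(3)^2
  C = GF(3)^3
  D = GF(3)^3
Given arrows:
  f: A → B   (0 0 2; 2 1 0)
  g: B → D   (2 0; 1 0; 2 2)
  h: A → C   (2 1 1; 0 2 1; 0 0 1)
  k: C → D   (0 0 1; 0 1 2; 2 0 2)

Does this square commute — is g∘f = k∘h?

Along f;g (path 1):
  e0=⟨1,0,0⟩ f→⟨0,2⟩ g→⟨0,0,1⟩
  e1=⟨0,1,0⟩ f→⟨0,1⟩ g→⟨0,0,2⟩
  e2=⟨0,0,1⟩ f→⟨2,0⟩ g→⟨1,2,1⟩
  result₁ = (0 0 1; 0 0 2; 1 2 1)
Along h;k (path 2):
  e0=⟨1,0,0⟩ h→⟨2,0,0⟩ k→⟨0,0,1⟩
  e1=⟨0,1,0⟩ h→⟨1,2,0⟩ k→⟨0,2,2⟩
  e2=⟨0,0,1⟩ h→⟨1,1,1⟩ k→⟨1,0,1⟩
  result₂ = (0 0 1; 0 2 0; 1 2 1)
Equal? differ; not commutative

Answer: DOES NOT COMMUTE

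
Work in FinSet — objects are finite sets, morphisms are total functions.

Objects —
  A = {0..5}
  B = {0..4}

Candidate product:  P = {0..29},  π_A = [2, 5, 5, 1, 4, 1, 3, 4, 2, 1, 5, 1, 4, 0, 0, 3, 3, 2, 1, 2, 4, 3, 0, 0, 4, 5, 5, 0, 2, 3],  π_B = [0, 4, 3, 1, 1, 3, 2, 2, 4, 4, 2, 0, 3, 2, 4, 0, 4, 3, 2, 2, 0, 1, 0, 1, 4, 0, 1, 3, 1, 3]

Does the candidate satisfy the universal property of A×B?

|A|·|B| = 6·5 = 30;  |P| = 30
Check the pairing map k ↦ (π_A(k), π_B(k)):
  0 ↦ (2,0)
  1 ↦ (5,4)
  2 ↦ (5,3)
  3 ↦ (1,1)
  4 ↦ (4,1)
  5 ↦ (1,3)
  6 ↦ (3,2)
  7 ↦ (4,2)
  8 ↦ (2,4)
  9 ↦ (1,4)
  10 ↦ (5,2)
  11 ↦ (1,0)
  12 ↦ (4,3)
  13 ↦ (0,2)
  14 ↦ (0,4)
  15 ↦ (3,0)
  16 ↦ (3,4)
  17 ↦ (2,3)
  18 ↦ (1,2)
  19 ↦ (2,2)
  20 ↦ (4,0)
  21 ↦ (3,1)
  22 ↦ (0,0)
  23 ↦ (0,1)
  24 ↦ (4,4)
  25 ↦ (5,0)
  26 ↦ (5,1)
  27 ↦ (0,3)
  28 ↦ (2,1)
  29 ↦ (3,3)
distinct pairs in image: 30 / 30 needed
  → bijection onto A×B; projections well-typed.

Answer: VALID PRODUCT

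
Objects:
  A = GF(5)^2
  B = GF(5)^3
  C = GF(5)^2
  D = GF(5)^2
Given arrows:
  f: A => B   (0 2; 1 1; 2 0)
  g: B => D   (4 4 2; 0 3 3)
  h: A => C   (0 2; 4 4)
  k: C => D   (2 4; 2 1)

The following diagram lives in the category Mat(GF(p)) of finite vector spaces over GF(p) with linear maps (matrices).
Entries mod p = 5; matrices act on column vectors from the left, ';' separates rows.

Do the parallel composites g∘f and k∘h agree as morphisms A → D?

Along f;g (path 1):
  e0=[1,0] f=>[0,1,2] g=>[3,4]
  e1=[0,1] f=>[2,1,0] g=>[2,3]
  composite₁ = (3 2; 4 3)
Along h;k (path 2):
  e0=[1,0] h=>[0,4] k=>[1,4]
  e1=[0,1] h=>[2,4] k=>[0,3]
  composite₂ = (1 0; 4 3)
Equal? differ; not commutative

Answer: DOES NOT COMMUTE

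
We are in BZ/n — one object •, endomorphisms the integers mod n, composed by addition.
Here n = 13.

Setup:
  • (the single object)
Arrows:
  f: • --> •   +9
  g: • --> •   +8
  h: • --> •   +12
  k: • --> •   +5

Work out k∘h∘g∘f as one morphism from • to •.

  0 +9≡9 +8≡4 +12≡3 +5≡8  (mod 13)
composite: +8

Answer: +8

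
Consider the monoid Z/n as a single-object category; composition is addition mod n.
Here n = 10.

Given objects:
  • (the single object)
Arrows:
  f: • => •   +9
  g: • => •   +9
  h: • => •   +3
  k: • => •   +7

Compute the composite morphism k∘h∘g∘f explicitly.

  0 +9≡9 +9≡8 +3≡1 +7≡8  (mod 10)
result: +8

Answer: +8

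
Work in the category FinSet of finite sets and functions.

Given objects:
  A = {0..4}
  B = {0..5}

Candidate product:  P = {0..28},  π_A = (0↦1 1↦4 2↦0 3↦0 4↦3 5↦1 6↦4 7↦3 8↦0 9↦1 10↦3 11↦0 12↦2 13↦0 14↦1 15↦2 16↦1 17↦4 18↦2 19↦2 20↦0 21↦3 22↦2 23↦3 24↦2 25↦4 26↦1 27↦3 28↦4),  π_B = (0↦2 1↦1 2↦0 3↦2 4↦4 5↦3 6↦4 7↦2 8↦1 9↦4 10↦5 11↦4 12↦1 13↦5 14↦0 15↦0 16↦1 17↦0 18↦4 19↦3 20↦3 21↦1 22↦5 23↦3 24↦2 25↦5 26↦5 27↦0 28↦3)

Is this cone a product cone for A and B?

Answer: NOT A VALID PRODUCT — |P|=29 ≠ |A|·|B|=30

Work:
|A|·|B| = 5·6 = 30;  |P| = 29
  → cardinalities differ; no bijection possible.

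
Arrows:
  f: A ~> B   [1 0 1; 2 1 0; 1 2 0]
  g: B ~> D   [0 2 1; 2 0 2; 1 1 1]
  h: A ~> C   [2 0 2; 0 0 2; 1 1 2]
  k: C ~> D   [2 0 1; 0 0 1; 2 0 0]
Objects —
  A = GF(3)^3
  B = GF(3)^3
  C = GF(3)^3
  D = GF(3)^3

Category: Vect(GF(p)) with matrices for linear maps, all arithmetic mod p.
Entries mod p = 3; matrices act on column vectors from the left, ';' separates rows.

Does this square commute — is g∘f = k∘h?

Path 1 = f;g:
  e0=(1,0,0) f~>(1,2,1) g~>(2,1,1)
  e1=(0,1,0) f~>(0,1,2) g~>(1,1,0)
  e2=(0,0,1) f~>(1,0,0) g~>(0,2,1)
  result₁ = [2 1 0; 1 1 2; 1 0 1]
Path 2 = h;k:
  e0=(1,0,0) h~>(2,0,1) k~>(2,1,1)
  e1=(0,1,0) h~>(0,0,1) k~>(1,1,0)
  e2=(0,0,1) h~>(2,2,2) k~>(0,2,1)
  result₂ = [2 1 0; 1 1 2; 1 0 1]
Equal? YES — commutes

Answer: COMMUTES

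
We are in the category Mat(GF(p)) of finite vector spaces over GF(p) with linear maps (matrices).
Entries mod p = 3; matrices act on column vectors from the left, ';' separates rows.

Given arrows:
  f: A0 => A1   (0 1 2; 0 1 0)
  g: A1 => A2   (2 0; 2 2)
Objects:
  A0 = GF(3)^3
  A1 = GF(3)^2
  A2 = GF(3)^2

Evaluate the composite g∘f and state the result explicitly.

Answer: (0 2 1; 0 1 1)

Trace:
  e0=[1,0,0] f=>[0,0] g=>[0,0]
  e1=[0,1,0] f=>[1,1] g=>[2,1]
  e2=[0,0,1] f=>[2,0] g=>[1,1]
composite: (0 2 1; 0 1 1)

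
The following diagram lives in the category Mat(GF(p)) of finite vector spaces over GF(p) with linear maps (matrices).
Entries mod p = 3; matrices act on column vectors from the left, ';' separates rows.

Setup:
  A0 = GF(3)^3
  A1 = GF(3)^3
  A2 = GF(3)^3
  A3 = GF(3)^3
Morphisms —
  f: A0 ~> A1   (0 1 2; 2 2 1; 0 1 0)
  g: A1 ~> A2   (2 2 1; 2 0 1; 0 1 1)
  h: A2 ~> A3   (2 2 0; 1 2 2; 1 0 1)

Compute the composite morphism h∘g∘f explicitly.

  e0=[1,0,0] f~>[0,2,0] g~>[1,0,2] h~>[2,2,0]
  e1=[0,1,0] f~>[1,2,1] g~>[1,0,0] h~>[2,1,1]
  e2=[0,0,1] f~>[2,1,0] g~>[0,1,1] h~>[2,1,1]
composite: (2 2 2; 2 1 1; 0 1 1)

Answer: (2 2 2; 2 1 1; 0 1 1)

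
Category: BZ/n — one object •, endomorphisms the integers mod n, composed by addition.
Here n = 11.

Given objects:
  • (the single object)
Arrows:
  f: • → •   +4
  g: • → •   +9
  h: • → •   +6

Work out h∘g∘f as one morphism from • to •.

  0 +4≡4 +9≡2 +6≡8  (mod 11)
result: +8

Answer: +8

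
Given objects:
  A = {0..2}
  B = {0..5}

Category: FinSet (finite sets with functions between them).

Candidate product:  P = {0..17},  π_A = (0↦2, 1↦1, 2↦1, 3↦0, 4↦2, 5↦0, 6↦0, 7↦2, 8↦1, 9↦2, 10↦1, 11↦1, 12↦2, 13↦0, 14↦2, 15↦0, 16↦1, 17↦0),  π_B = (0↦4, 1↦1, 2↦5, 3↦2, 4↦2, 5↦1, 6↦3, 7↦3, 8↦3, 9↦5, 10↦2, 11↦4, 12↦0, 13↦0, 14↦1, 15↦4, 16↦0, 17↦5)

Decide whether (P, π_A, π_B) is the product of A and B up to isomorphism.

Answer: VALID PRODUCT

Derivation:
|A|·|B| = 3·6 = 18;  |P| = 18
Check the pairing map k ↦ (π_A(k), π_B(k)):
  0 ↦ (2,4)
  1 ↦ (1,1)
  2 ↦ (1,5)
  3 ↦ (0,2)
  4 ↦ (2,2)
  5 ↦ (0,1)
  6 ↦ (0,3)
  7 ↦ (2,3)
  8 ↦ (1,3)
  9 ↦ (2,5)
  10 ↦ (1,2)
  11 ↦ (1,4)
  12 ↦ (2,0)
  13 ↦ (0,0)
  14 ↦ (2,1)
  15 ↦ (0,4)
  16 ↦ (1,0)
  17 ↦ (0,5)
distinct pairs in image: 18 / 18 needed
  → bijection onto A×B; projections well-typed.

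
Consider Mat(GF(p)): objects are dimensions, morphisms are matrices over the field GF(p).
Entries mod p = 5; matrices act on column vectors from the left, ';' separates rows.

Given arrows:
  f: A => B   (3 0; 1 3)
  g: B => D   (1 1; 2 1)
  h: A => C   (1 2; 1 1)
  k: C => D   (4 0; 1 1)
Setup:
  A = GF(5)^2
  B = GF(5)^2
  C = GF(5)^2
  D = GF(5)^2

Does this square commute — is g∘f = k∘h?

Answer: COMMUTES

Derivation:
1) trace f;g:
  e0=(1,0) f=>(3,1) g=>(4,2)
  e1=(0,1) f=>(0,3) g=>(3,3)
  composite₁ = (4 3; 2 3)
2) trace h;k:
  e0=(1,0) h=>(1,1) k=>(4,2)
  e1=(0,1) h=>(2,1) k=>(3,3)
  composite₂ = (4 3; 2 3)
Equal? same morphism ✓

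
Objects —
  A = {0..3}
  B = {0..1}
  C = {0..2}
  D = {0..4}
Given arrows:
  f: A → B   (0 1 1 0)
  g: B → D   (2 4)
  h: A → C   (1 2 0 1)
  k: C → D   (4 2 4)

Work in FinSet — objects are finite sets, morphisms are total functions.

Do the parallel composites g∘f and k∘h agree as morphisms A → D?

Path 1 = f;g:
  0 f→0 g→2
  1 f→1 g→4
  2 f→1 g→4
  3 f→0 g→2
  result₁ = (2 4 4 2)
Path 2 = h;k:
  0 h→1 k→2
  1 h→2 k→4
  2 h→0 k→4
  3 h→1 k→2
  result₂ = (2 4 4 2)
Equal? same morphism ✓

Answer: COMMUTES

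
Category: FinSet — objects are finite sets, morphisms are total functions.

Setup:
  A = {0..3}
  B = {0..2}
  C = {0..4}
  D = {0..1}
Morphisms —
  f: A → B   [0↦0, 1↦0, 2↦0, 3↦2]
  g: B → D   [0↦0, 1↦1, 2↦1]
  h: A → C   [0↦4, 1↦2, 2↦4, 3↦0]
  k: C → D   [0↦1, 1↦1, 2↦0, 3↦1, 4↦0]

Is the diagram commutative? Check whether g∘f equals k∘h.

1) trace f;g:
  0 f→0 g→0
  1 f→0 g→0
  2 f→0 g→0
  3 f→2 g→1
  composite₁ = [0↦0, 1↦0, 2↦0, 3↦1]
2) trace h;k:
  0 h→4 k→0
  1 h→2 k→0
  2 h→4 k→0
  3 h→0 k→1
  composite₂ = [0↦0, 1↦0, 2↦0, 3↦1]
Equal? equal; square commutes

Answer: COMMUTES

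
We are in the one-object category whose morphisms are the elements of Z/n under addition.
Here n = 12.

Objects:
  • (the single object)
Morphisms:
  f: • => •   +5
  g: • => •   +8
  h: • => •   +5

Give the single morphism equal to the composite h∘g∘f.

Answer: +6

Trace:
  0 +5≡5 +8≡1 +5≡6  (mod 12)
result: +6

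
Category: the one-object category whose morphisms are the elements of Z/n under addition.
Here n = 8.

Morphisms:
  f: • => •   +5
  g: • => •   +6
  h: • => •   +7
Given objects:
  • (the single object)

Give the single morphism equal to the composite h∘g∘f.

Answer: +2

Trace:
  0 +5≡5 +6≡3 +7≡2  (mod 8)
composite: +2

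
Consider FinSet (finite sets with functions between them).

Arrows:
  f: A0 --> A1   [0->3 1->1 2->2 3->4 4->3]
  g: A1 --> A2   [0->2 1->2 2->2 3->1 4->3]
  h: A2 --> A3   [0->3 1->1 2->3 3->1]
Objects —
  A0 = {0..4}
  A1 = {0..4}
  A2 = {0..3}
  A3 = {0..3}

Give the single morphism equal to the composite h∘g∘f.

Answer: [0->1 1->3 2->3 3->1 4->1]

Derivation:
  0 f-->3 g-->1 h-->1
  1 f-->1 g-->2 h-->3
  2 f-->2 g-->2 h-->3
  3 f-->4 g-->3 h-->1
  4 f-->3 g-->1 h-->1
result: [0->1 1->3 2->3 3->1 4->1]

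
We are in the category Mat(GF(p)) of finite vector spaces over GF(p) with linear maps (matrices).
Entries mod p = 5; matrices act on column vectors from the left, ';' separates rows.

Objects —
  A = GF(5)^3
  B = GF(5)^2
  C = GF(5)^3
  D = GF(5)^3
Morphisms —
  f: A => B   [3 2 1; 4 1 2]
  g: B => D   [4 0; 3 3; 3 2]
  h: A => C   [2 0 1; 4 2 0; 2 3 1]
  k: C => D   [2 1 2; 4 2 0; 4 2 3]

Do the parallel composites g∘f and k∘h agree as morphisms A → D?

Answer: COMMUTES

Derivation:
Along f;g (path 1):
  e0=(1,0,0) f=>(3,4) g=>(2,1,2)
  e1=(0,1,0) f=>(2,1) g=>(3,4,3)
  e2=(0,0,1) f=>(1,2) g=>(4,4,2)
  result₁ = [2 3 4; 1 4 4; 2 3 2]
Along h;k (path 2):
  e0=(1,0,0) h=>(2,4,2) k=>(2,1,2)
  e1=(0,1,0) h=>(0,2,3) k=>(3,4,3)
  e2=(0,0,1) h=>(1,0,1) k=>(4,4,2)
  result₂ = [2 3 4; 1 4 4; 2 3 2]
Equal? same morphism ✓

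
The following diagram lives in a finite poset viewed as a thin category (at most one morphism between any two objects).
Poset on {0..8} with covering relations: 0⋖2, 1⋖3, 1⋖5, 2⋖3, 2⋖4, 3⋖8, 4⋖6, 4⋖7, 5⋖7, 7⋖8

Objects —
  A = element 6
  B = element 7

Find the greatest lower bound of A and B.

Common predecessors of 6,7: {0,2,4}
  0 ≤ 4
  2 ≤ 4
  4 ≤ 4
glb = 4

Answer: A∧B = 4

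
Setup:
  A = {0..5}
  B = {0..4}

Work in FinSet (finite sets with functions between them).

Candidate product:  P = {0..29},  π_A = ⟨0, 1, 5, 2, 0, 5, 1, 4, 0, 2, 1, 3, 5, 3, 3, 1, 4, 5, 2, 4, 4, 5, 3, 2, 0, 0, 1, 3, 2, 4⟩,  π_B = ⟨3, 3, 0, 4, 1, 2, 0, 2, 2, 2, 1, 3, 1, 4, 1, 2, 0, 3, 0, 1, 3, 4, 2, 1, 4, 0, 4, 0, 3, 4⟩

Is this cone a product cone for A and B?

|A|·|B| = 6·5 = 30;  |P| = 30
Check the pairing map k ↦ (π_A(k), π_B(k)):
  0 ↦ (0,3)
  1 ↦ (1,3)
  2 ↦ (5,0)
  3 ↦ (2,4)
  4 ↦ (0,1)
  5 ↦ (5,2)
  6 ↦ (1,0)
  7 ↦ (4,2)
  8 ↦ (0,2)
  9 ↦ (2,2)
  10 ↦ (1,1)
  11 ↦ (3,3)
  12 ↦ (5,1)
  13 ↦ (3,4)
  14 ↦ (3,1)
  15 ↦ (1,2)
  16 ↦ (4,0)
  17 ↦ (5,3)
  18 ↦ (2,0)
  19 ↦ (4,1)
  20 ↦ (4,3)
  21 ↦ (5,4)
  22 ↦ (3,2)
  23 ↦ (2,1)
  24 ↦ (0,4)
  25 ↦ (0,0)
  26 ↦ (1,4)
  27 ↦ (3,0)
  28 ↦ (2,3)
  29 ↦ (4,4)
distinct pairs in image: 30 / 30 needed
  → bijection onto A×B; projections well-typed.

Answer: VALID PRODUCT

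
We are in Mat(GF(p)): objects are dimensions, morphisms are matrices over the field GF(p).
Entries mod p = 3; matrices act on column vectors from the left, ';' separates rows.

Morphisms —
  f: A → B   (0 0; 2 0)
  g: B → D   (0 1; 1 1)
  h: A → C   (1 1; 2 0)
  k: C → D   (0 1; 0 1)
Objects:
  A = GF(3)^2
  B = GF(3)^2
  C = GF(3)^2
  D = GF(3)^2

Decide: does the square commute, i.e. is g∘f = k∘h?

Answer: COMMUTES

Derivation:
1) trace f;g:
  e0=[1,0] f→[0,2] g→[2,2]
  e1=[0,1] f→[0,0] g→[0,0]
  ⟦path⟧₁ = (2 0; 2 0)
2) trace h;k:
  e0=[1,0] h→[1,2] k→[2,2]
  e1=[0,1] h→[1,0] k→[0,0]
  ⟦path⟧₂ = (2 0; 2 0)
Equal? YES — commutes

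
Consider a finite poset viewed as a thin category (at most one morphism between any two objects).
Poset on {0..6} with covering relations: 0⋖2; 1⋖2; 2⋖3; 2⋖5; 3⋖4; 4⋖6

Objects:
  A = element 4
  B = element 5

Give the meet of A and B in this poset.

Common predecessors of 4,5: {0,1,2}
  0 <= 2
  1 <= 2
  2 <= 2
glb = 2

Answer: A∧B = 2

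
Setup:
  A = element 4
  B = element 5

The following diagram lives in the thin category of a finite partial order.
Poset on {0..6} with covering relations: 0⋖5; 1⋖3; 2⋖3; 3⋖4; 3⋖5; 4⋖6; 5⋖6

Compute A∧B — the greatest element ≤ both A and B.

{x : x⊑A ∧ x⊑B} = {1,2,3}  (A=4, B=5)
  1 ⊑ 3
  2 ⊑ 3
  3 ⊑ 3
glb = 3

Answer: A∧B = 3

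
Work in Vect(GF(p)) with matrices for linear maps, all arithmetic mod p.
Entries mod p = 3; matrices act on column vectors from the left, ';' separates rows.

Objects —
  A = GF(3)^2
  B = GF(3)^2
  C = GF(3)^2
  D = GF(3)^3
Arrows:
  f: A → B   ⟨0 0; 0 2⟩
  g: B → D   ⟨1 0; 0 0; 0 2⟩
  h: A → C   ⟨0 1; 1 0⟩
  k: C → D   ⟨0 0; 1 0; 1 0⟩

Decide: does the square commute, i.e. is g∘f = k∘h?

Path 1 = f;g:
  e0=(1,0) f→(0,0) g→(0,0,0)
  e1=(0,1) f→(0,2) g→(0,0,1)
  result₁ = ⟨0 0; 0 0; 0 1⟩
Path 2 = h;k:
  e0=(1,0) h→(0,1) k→(0,0,0)
  e1=(0,1) h→(1,0) k→(0,1,1)
  result₂ = ⟨0 0; 0 1; 0 1⟩
Equal? distinct morphisms ✗

Answer: DOES NOT COMMUTE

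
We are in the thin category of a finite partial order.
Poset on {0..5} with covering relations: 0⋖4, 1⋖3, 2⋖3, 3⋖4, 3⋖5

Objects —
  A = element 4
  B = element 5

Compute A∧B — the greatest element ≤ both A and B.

Common predecessors of 4,5: {1,2,3}
  1 <= 3
  2 <= 3
  3 <= 3
glb = 3

Answer: A∧B = 3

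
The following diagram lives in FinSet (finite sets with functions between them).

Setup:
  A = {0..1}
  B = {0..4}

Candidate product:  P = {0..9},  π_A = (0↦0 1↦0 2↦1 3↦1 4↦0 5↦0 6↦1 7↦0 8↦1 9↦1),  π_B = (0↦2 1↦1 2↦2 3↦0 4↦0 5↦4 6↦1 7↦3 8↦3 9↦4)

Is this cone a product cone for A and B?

Answer: VALID PRODUCT

Derivation:
|A|·|B| = 2·5 = 10;  |P| = 10
Check the pairing map k ↦ (π_A(k), π_B(k)):
  0 ↦ (0,2)
  1 ↦ (0,1)
  2 ↦ (1,2)
  3 ↦ (1,0)
  4 ↦ (0,0)
  5 ↦ (0,4)
  6 ↦ (1,1)
  7 ↦ (0,3)
  8 ↦ (1,3)
  9 ↦ (1,4)
distinct pairs in image: 10 / 10 needed
  → bijection onto A×B; projections well-typed.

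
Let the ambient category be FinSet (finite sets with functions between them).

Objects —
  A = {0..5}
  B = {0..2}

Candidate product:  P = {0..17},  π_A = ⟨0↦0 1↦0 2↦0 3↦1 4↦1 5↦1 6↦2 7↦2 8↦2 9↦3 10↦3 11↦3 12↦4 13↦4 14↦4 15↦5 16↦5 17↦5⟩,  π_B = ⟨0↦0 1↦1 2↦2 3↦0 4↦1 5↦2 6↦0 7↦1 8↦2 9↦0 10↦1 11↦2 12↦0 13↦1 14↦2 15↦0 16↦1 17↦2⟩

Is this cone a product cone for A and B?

Answer: VALID PRODUCT

Trace:
|A|·|B| = 6·3 = 18;  |P| = 18
Check the pairing map k ↦ (π_A(k), π_B(k)):
  0 ↦ (0,0)
  1 ↦ (0,1)
  2 ↦ (0,2)
  3 ↦ (1,0)
  4 ↦ (1,1)
  5 ↦ (1,2)
  6 ↦ (2,0)
  7 ↦ (2,1)
  8 ↦ (2,2)
  9 ↦ (3,0)
  10 ↦ (3,1)
  11 ↦ (3,2)
  12 ↦ (4,0)
  13 ↦ (4,1)
  14 ↦ (4,2)
  15 ↦ (5,0)
  16 ↦ (5,1)
  17 ↦ (5,2)
distinct pairs in image: 18 / 18 needed
  → bijection onto A×B; projections well-typed.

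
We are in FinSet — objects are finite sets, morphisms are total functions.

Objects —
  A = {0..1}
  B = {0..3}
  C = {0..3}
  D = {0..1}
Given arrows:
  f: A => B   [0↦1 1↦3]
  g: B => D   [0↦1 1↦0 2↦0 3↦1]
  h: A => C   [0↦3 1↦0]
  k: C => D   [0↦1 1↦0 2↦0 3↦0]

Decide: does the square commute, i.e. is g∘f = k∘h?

Answer: COMMUTES

Trace:
Path 1 = f;g:
  0 f=>1 g=>0
  1 f=>3 g=>1
  composite₁ = [0↦0 1↦1]
Path 2 = h;k:
  0 h=>3 k=>0
  1 h=>0 k=>1
  composite₂ = [0↦0 1↦1]
Equal? same morphism ✓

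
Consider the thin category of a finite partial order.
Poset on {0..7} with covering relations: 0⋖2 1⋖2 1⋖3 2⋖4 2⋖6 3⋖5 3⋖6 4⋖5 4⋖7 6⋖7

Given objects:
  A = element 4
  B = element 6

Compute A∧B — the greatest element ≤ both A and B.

Answer: A∧B = 2

Trace:
Lower bounds of A=4 and B=6: {0,1,2}
  0 ≤ 2
  1 ≤ 2
  2 ≤ 2
glb = 2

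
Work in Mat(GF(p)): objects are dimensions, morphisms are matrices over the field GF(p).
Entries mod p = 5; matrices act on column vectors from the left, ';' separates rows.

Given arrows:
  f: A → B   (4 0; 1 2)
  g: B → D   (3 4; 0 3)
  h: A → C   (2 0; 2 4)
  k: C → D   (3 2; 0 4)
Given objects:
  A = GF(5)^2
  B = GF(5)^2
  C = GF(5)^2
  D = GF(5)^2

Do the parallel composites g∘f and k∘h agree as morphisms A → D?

Along f;g (path 1):
  e0=(1,0) f→(4,1) g→(1,3)
  e1=(0,1) f→(0,2) g→(3,1)
  ⟦path⟧₁ = (1 3; 3 1)
Along h;k (path 2):
  e0=(1,0) h→(2,2) k→(0,3)
  e1=(0,1) h→(0,4) k→(3,1)
  ⟦path⟧₂ = (0 3; 3 1)
Equal? distinct morphisms ✗

Answer: DOES NOT COMMUTE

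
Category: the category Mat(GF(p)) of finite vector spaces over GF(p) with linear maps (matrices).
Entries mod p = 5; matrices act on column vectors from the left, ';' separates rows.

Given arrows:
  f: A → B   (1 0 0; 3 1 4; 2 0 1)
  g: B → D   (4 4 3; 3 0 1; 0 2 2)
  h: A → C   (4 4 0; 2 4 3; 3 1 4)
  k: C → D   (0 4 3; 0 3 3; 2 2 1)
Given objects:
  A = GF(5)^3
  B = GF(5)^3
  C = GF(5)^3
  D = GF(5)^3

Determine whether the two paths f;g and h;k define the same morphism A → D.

1) trace f;g:
  e0=(1,0,0) f→(1,3,2) g→(2,0,0)
  e1=(0,1,0) f→(0,1,0) g→(4,0,2)
  e2=(0,0,1) f→(0,4,1) g→(4,1,0)
  ⟦path⟧₁ = (2 4 4; 0 0 1; 0 2 0)
2) trace h;k:
  e0=(1,0,0) h→(4,2,3) k→(2,0,0)
  e1=(0,1,0) h→(4,4,1) k→(4,0,2)
  e2=(0,0,1) h→(0,3,4) k→(4,1,0)
  ⟦path⟧₂ = (2 4 4; 0 0 1; 0 2 0)
Equal? YES — commutes

Answer: COMMUTES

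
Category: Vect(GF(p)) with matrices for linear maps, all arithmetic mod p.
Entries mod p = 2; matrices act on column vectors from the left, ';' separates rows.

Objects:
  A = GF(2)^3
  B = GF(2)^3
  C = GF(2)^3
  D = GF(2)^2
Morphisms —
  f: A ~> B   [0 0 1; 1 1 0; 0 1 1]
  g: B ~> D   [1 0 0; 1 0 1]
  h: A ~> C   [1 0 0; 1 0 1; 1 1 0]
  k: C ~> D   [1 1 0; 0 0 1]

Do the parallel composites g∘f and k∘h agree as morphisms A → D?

Along f;g (path 1):
  e0=[1,0,0] f~>[0,1,0] g~>[0,0]
  e1=[0,1,0] f~>[0,1,1] g~>[0,1]
  e2=[0,0,1] f~>[1,0,1] g~>[1,0]
  ⟦path⟧₁ = [0 0 1; 0 1 0]
Along h;k (path 2):
  e0=[1,0,0] h~>[1,1,1] k~>[0,1]
  e1=[0,1,0] h~>[0,0,1] k~>[0,1]
  e2=[0,0,1] h~>[0,1,0] k~>[1,0]
  ⟦path⟧₂ = [0 0 1; 1 1 0]
Equal? distinct morphisms ✗

Answer: DOES NOT COMMUTE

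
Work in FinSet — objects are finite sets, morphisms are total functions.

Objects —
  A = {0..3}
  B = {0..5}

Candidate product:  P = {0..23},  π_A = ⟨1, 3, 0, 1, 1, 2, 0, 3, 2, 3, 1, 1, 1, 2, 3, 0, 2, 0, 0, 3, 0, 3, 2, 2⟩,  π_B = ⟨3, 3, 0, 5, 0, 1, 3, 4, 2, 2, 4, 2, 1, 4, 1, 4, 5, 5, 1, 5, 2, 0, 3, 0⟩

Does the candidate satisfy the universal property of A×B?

Answer: VALID PRODUCT

Trace:
|A|·|B| = 4·6 = 24;  |P| = 24
Check the pairing map k ↦ (π_A(k), π_B(k)):
  0 ↦ (1,3)
  1 ↦ (3,3)
  2 ↦ (0,0)
  3 ↦ (1,5)
  4 ↦ (1,0)
  5 ↦ (2,1)
  6 ↦ (0,3)
  7 ↦ (3,4)
  8 ↦ (2,2)
  9 ↦ (3,2)
  10 ↦ (1,4)
  11 ↦ (1,2)
  12 ↦ (1,1)
  13 ↦ (2,4)
  14 ↦ (3,1)
  15 ↦ (0,4)
  16 ↦ (2,5)
  17 ↦ (0,5)
  18 ↦ (0,1)
  19 ↦ (3,5)
  20 ↦ (0,2)
  21 ↦ (3,0)
  22 ↦ (2,3)
  23 ↦ (2,0)
distinct pairs in image: 24 / 24 needed
  → bijection onto A×B; projections well-typed.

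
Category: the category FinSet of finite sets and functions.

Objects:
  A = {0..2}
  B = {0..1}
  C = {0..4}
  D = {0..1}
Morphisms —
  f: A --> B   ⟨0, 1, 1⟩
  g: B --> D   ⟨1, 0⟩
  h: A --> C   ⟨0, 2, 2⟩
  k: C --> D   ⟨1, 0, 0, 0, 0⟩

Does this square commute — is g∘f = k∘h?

Answer: COMMUTES

Trace:
Along f;g (path 1):
  0 f-->0 g-->1
  1 f-->1 g-->0
  2 f-->1 g-->0
  result₁ = ⟨1, 0, 0⟩
Along h;k (path 2):
  0 h-->0 k-->1
  1 h-->2 k-->0
  2 h-->2 k-->0
  result₂ = ⟨1, 0, 0⟩
Equal? equal; square commutes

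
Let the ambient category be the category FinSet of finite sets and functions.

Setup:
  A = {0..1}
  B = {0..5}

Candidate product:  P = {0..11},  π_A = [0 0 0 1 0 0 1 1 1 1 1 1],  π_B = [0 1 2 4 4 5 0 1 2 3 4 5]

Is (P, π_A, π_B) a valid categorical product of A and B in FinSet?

Answer: NOT A VALID PRODUCT — duplicate pair at indices 10,3

Trace:
|A|·|B| = 2·6 = 12;  |P| = 12
Check the pairing map k ↦ (π_A(k), π_B(k)):
  0 : (0,0)
  1 : (0,1)
  2 : (0,2)
  3 : (1,4)
  4 : (0,4)
  5 : (0,5)
  6 : (1,0)
  7 : (1,1)
  8 : (1,2)
  9 : (1,3)
  10 : (1,4)  ✗ repeats pair of k=3
  11 : (1,5)
distinct pairs in image: 11 / 12 needed
  → (1,4) hit at k=3 and k=10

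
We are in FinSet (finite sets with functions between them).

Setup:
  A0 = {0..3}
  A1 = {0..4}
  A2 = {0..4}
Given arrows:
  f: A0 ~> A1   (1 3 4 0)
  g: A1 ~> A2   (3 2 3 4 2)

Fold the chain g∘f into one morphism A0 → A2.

Answer: (2 4 2 3)

Work:
  0 f~>1 g~>2
  1 f~>3 g~>4
  2 f~>4 g~>2
  3 f~>0 g~>3
composite: (2 4 2 3)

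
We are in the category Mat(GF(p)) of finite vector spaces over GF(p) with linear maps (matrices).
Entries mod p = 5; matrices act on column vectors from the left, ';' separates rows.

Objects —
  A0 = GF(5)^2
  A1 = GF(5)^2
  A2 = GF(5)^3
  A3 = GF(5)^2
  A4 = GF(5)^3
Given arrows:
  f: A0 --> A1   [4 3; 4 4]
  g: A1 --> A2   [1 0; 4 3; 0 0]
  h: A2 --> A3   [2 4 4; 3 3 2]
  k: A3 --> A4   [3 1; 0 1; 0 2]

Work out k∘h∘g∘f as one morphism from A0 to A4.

Answer: [1 2; 1 1; 2 2]

Derivation:
  e0=(1,0) f-->(4,4) g-->(4,3,0) h-->(0,1) k-->(1,1,2)
  e1=(0,1) f-->(3,4) g-->(3,4,0) h-->(2,1) k-->(2,1,2)
result: [1 2; 1 1; 2 2]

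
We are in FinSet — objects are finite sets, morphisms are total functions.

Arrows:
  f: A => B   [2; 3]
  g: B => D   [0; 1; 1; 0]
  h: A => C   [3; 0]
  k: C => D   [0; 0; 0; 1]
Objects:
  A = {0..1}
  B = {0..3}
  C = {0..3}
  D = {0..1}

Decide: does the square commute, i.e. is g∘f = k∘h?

Answer: COMMUTES

Trace:
1) trace f;g:
  0 f=>2 g=>1
  1 f=>3 g=>0
  ⟦path⟧₁ = [1; 0]
2) trace h;k:
  0 h=>3 k=>1
  1 h=>0 k=>0
  ⟦path⟧₂ = [1; 0]
Equal? equal; square commutes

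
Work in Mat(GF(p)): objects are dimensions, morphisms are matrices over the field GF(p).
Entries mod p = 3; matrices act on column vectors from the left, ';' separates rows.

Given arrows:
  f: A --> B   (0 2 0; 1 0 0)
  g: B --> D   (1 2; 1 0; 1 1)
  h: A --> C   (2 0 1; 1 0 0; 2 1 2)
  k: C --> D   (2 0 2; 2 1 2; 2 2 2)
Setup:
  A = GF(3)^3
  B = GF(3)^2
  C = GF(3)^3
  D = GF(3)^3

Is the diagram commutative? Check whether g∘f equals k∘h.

Answer: COMMUTES

Derivation:
1) trace f;g:
  e0=(1,0,0) f-->(0,1) g-->(2,0,1)
  e1=(0,1,0) f-->(2,0) g-->(2,2,2)
  e2=(0,0,1) f-->(0,0) g-->(0,0,0)
  result₁ = (2 2 0; 0 2 0; 1 2 0)
2) trace h;k:
  e0=(1,0,0) h-->(2,1,2) k-->(2,0,1)
  e1=(0,1,0) h-->(0,0,1) k-->(2,2,2)
  e2=(0,0,1) h-->(1,0,2) k-->(0,0,0)
  result₂ = (2 2 0; 0 2 0; 1 2 0)
Equal? same morphism ✓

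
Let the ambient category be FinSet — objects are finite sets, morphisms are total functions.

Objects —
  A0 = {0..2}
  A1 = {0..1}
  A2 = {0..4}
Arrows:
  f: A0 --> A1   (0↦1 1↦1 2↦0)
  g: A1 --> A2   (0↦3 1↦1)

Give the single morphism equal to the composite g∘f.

  0 f-->1 g-->1
  1 f-->1 g-->1
  2 f-->0 g-->3
⟦path⟧: (0↦1 1↦1 2↦3)

Answer: (0↦1 1↦1 2↦3)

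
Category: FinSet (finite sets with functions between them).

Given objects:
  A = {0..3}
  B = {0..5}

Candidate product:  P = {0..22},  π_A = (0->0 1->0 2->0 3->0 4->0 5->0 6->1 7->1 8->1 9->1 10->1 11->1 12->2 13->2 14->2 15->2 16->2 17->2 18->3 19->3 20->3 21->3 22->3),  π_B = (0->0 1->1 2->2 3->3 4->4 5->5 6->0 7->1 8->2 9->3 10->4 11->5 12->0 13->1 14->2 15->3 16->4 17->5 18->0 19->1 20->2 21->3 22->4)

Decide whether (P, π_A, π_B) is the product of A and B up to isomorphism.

|A|·|B| = 4·6 = 24;  |P| = 23
  → cardinalities differ; no bijection possible.

Answer: NOT A VALID PRODUCT — |P|=23 ≠ |A|·|B|=24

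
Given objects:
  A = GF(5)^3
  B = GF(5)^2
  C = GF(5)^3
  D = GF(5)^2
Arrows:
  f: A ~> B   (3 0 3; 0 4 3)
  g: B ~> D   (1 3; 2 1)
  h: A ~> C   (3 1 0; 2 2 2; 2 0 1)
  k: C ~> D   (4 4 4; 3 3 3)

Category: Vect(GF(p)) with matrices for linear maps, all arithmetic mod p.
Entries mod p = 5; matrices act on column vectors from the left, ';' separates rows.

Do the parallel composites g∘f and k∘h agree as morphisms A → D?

1) trace f;g:
  e0=(1,0,0) f~>(3,0) g~>(3,1)
  e1=(0,1,0) f~>(0,4) g~>(2,4)
  e2=(0,0,1) f~>(3,3) g~>(2,4)
  composite₁ = (3 2 2; 1 4 4)
2) trace h;k:
  e0=(1,0,0) h~>(3,2,2) k~>(3,1)
  e1=(0,1,0) h~>(1,2,0) k~>(2,4)
  e2=(0,0,1) h~>(0,2,1) k~>(2,4)
  composite₂ = (3 2 2; 1 4 4)
Equal? YES — commutes

Answer: COMMUTES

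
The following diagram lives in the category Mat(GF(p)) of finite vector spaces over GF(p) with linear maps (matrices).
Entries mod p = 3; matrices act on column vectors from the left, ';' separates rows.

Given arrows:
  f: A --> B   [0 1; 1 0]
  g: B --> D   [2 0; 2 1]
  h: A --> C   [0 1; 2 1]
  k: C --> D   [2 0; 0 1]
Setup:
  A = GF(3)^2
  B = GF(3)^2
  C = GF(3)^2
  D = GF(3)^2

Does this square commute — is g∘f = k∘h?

1) trace f;g:
  e0=(1,0) f-->(0,1) g-->(0,1)
  e1=(0,1) f-->(1,0) g-->(2,2)
  ⟦path⟧₁ = [0 2; 1 2]
2) trace h;k:
  e0=(1,0) h-->(0,2) k-->(0,2)
  e1=(0,1) h-->(1,1) k-->(2,1)
  ⟦path⟧₂ = [0 2; 2 1]
Equal? distinct morphisms ✗

Answer: DOES NOT COMMUTE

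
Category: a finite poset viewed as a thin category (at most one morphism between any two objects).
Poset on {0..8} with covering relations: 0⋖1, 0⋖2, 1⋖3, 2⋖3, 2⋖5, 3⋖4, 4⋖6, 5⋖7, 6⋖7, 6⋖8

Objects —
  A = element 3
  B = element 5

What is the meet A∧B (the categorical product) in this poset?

Lower bounds of A=3 and B=5: {0,2}
  0 ≤ 2
  2 ≤ 2
glb = 2

Answer: A∧B = 2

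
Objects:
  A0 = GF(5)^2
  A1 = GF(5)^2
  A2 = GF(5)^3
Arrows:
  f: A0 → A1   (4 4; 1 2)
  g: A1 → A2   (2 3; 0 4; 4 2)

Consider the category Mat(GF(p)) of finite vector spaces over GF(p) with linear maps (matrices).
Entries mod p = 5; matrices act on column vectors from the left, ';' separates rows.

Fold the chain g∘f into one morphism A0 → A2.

  e0=(1,0) f→(4,1) g→(1,4,3)
  e1=(0,1) f→(4,2) g→(4,3,0)
result: (1 4; 4 3; 3 0)

Answer: (1 4; 4 3; 3 0)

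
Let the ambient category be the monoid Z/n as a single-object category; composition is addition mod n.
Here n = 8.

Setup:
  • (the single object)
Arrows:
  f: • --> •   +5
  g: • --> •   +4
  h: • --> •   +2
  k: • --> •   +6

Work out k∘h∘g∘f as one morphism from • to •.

  0 +5≡5 +4≡1 +2≡3 +6≡1  (mod 8)
composite: +1

Answer: +1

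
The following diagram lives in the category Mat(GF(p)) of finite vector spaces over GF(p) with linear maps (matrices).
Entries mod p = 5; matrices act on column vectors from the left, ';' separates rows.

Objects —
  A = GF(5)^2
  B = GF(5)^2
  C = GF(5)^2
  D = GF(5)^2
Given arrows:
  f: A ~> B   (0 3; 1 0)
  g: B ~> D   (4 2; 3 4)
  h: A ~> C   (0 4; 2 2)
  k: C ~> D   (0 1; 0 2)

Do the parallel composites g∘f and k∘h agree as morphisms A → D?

Along f;g (path 1):
  e0=⟨1,0⟩ f~>⟨0,1⟩ g~>⟨2,4⟩
  e1=⟨0,1⟩ f~>⟨3,0⟩ g~>⟨2,4⟩
  ⟦path⟧₁ = (2 2; 4 4)
Along h;k (path 2):
  e0=⟨1,0⟩ h~>⟨0,2⟩ k~>⟨2,4⟩
  e1=⟨0,1⟩ h~>⟨4,2⟩ k~>⟨2,4⟩
  ⟦path⟧₂ = (2 2; 4 4)
Equal? YES — commutes

Answer: COMMUTES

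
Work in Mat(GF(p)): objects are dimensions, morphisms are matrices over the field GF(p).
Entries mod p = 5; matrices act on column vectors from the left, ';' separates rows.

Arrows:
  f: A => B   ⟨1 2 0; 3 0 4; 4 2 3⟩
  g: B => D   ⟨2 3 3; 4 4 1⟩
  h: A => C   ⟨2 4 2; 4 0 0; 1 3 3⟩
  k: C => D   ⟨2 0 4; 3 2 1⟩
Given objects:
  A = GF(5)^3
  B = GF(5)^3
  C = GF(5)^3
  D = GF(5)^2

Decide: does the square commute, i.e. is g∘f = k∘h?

Along f;g (path 1):
  e0=[1,0,0] f=>[1,3,4] g=>[3,0]
  e1=[0,1,0] f=>[2,0,2] g=>[0,0]
  e2=[0,0,1] f=>[0,4,3] g=>[1,4]
  ⟦path⟧₁ = ⟨3 0 1; 0 0 4⟩
Along h;k (path 2):
  e0=[1,0,0] h=>[2,4,1] k=>[3,0]
  e1=[0,1,0] h=>[4,0,3] k=>[0,0]
  e2=[0,0,1] h=>[2,0,3] k=>[1,4]
  ⟦path⟧₂ = ⟨3 0 1; 0 0 4⟩
Equal? equal; square commutes

Answer: COMMUTES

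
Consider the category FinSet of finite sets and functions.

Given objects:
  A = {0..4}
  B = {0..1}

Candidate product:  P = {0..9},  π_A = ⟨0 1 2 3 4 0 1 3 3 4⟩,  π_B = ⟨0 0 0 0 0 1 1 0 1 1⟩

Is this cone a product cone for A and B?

Answer: NOT A VALID PRODUCT — duplicate pair at indices 3,7

Derivation:
|A|·|B| = 5·2 = 10;  |P| = 10
Check the pairing map k ↦ (π_A(k), π_B(k)):
  0 : (0,0)
  1 : (1,0)
  2 : (2,0)
  3 : (3,0)
  4 : (4,0)
  5 : (0,1)
  6 : (1,1)
  7 : (3,0)  ✗ repeats pair of k=3
  8 : (3,1)
  9 : (4,1)
distinct pairs in image: 9 / 10 needed
  → (3,0) hit at k=3 and k=7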